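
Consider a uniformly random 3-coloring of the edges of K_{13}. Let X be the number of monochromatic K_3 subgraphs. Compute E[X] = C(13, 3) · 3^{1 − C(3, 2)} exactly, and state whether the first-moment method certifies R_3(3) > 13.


E[X] = C(13, 3) · 3^{1 − 3} = 286 · 3^{−2} = 286/9.
As a reduced fraction: E[X] = 286/9 ≈ 31.777778.
Is E[X] < 1? NO.
Since E[X] ≥ 1, the first-moment bound is inconclusive at n = 13; it does NOT by itself certify R_3(3) > 13.

E[X] = 286/9 ≈ 31.777778; E[X] ≥ 1; first-moment method inconclusive here.


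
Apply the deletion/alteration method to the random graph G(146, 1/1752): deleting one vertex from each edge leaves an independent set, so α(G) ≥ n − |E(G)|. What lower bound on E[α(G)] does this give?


E[|E(G)|] = C(146, 2)·p = 10585 · (1/1752) = 145/24.
E[α(G)] ≥ n − E[|E(G)|] = 146 − 145/24 = 3359/24.
Numerically: ≈ 139.958.
(This is only a lower bound; the true E[α(G)] may be larger.)

E[α(G)] ≥ 3359/24 ≈ 139.958.


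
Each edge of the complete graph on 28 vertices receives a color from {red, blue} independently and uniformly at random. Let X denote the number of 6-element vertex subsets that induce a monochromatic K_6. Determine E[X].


Let X = Σ_S X_S over the C(28, 6) = 376740 subsets S of size 6, where X_S = 1 if the K_6 on S is monochromatic.
For a fixed S, the K_6 on S has C(6, 2) = 15 edges. P[all 15 edges red] = (1/2)^15, and likewise for blue, so P[monochromatic] = 2·(1/2)^15 = 2^{1 − 15} = 1/16384.
By linearity: E[X] = C(28, 6) · 2^{1 − 15} = 376740 · 1/16384 = 94185/4096.
Numerically: E[X] ≈ 22.994.

E[X] = C(28,6)·2^(1−C(6,2)) = 94185/4096 ≈ 22.994.


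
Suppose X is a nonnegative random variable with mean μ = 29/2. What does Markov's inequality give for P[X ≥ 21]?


μ = E[X] = 29/2, a = 21.
Markov: P[X ≥ 21] ≤ μ/a = (29/2)/21 = 29/42.
Numerically: ≈ 0.69048.
(Since a = 21 > μ = 14.50000, the bound 29/42 is < 1 and informative.)

P[X ≥ 21] ≤ 29/42 ≈ 0.69048.


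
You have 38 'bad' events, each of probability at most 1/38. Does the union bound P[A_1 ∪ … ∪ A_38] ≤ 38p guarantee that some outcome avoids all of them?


Union bound: P[∪_{i=1}^{38} A_i] ≤ Σ_i P[A_i] ≤ 38·p = 38·(1/38) = 1.
Numerically: 1 ≈ 1.0000000.
Is 1 < 1? NO.
Since the bound 1 is ≥ 1, the union bound is uninformative here; it does NOT by itself certify existence.

38·p = 1 ≈ 1.0000000; existence NOT certified by the union bound.


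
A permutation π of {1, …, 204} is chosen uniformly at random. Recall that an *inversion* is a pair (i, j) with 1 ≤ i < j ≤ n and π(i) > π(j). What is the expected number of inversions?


Write X = Σ X_I over the C(204, 2) = 20706 pairs i < j, with X_I the indicator of one inversion.
There are 20706 indicators.
For each fixed pair i < j, the values π(i) and π(j) are two distinct elements of {1, …, 204} in uniformly random order; by symmetry P[π(i) > π(j)] = 1/2.
By linearity: E[X] = 20706 · (1/2) = C(204, 2) · (1/2) = 20706/2 = 10353 ≈ 10353.00000.

E[X] = 10353 = 10353.00000.


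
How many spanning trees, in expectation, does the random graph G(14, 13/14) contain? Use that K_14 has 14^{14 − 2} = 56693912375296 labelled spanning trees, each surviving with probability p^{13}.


K_14 has 14^{14 − 2} = 56693912375296 labelled spanning trees.
For each such spanning tree H, let X_H = 1 if all 13 edges of H are present in G. Then P[X_H = 1] = p^{13} = (13/14)^{13} = 302875106592253/793714773254144.
By linearity: E[X] = Σ_H E[X_H] = 56693912375296 · p^{13} = 56693912375296 · 302875106592253/793714773254144 = 302875106592253/14.
Numerically: E[X] ≈ 2.16339e+13.

E[X] = 56693912375296 · (13/14)^{13} = 302875106592253/14 ≈ 2.16339e+13.


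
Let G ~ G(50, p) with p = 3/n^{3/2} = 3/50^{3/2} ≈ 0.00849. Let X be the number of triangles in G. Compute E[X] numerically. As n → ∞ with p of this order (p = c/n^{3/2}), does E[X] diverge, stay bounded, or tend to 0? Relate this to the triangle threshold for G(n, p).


Number of potential triangles: C(50, 3) = 19600.
Each occurs with probability p³ ≈ (0.00849)³ ≈ 6.10940e-07.
By linearity: E[X] = C(50, 3)·p³ ≈ 19600 · 6.10940e-07 ≈ 0.012.
Since α = 3/2 > 1, p = c/n^{3/2} = o(1/n) is below the triangle threshold p ~ 1/n. Asymptotically E[X] ~ (c³/6)·n^{3(1−α)} = (3³/6)·n^{-1.5} → 0, so by Markov's inequality G has no triangles w.h.p.

E[X] ≈ 0.012; in regime p = Θ(1/n^{3/2}) E[X] tends to 0 (below the triangle threshold p ~ 1/n).


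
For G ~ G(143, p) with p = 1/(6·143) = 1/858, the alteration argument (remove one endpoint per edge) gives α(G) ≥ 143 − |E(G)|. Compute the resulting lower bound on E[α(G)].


E[|E(G)|] = C(143, 2)·p = 10153 · (1/858) = 71/6.
E[α(G)] ≥ n − E[|E(G)|] = 143 − 71/6 = 787/6.
Numerically: ≈ 131.166667.
(This is only a lower bound; the true E[α(G)] may be larger.)

E[α(G)] ≥ 787/6 ≈ 131.166667.


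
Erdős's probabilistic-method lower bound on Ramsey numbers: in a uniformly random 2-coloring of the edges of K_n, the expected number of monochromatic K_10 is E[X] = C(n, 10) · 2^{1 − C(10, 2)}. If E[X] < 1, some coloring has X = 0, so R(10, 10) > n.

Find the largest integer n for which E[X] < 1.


We need C(n, 10) · 2^{1 − 45} < 1, i.e. C(n, 10) < 2^{45 − 1} = 17592186044416.
Check values of n near the boundary:
  n = 99: C(99, 10) = 15579278510796; 15579278510796 < 17592186044416? YES
  n = 100: C(100, 10) = 17310309456440; 17310309456440 < 17592186044416? YES
  n = 101: C(101, 10) = 19212541264840; 19212541264840 < 17592186044416? NO
The largest n with C(n, 10) < 17592186044416 is n = 100 (where E[X] = 2163788682055/2199023255552 ≈ 0.98398). Hence R(10, 10) > 100, i.e. R(10, 10) ≥ 101.

Largest n = 100; hence R(10, 10) > 100.


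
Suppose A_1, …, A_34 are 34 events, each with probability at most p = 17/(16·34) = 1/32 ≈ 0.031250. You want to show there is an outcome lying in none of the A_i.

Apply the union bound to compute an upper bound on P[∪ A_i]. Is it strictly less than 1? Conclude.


Union bound: P[∪_{i=1}^{34} A_i] ≤ Σ_i P[A_i] ≤ 34·p = 34·(1/32) = 17/16.
Numerically: 17/16 ≈ 1.062500.
Is 17/16 < 1? NO.
Since the bound 17/16 is ≥ 1, the union bound is uninformative here; it does NOT by itself certify existence.

34·p = 17/16 ≈ 1.062500; existence NOT certified by the union bound.


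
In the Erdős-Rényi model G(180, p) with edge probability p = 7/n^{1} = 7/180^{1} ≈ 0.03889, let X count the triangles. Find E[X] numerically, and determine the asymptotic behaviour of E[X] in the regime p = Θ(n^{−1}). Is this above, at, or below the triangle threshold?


Number of potential triangles: C(180, 3) = 955860.
Each occurs with probability p³ ≈ (0.03889)³ ≈ 5.881344e-05.
By linearity: E[X] = C(180, 3)·p³ ≈ 955860 · 5.881344e-05 ≈ 56.2174.
Here α = 1, so p = 7/n is exactly at the triangle threshold p ~ 1/n. Asymptotically E[X] → c³/6 = 7³/6 = 343/6 ≈ 57.1667, a bounded constant. In this regime the triangle count is asymptotically Poisson(c³/6).

E[X] ≈ 56.2174; in regime p = Θ(1/n^{1}) E[X] stays bounded (at the triangle threshold p ~ 1/n).


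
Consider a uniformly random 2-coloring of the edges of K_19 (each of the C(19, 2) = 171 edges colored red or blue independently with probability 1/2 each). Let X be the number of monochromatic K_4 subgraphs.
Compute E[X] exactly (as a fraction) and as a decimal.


Let X = Σ_S X_S over the C(19, 4) = 3876 subsets S of size 4, where X_S = 1 if the K_4 on S is monochromatic.
For a fixed S, the K_4 on S has C(4, 2) = 6 edges. P[all 6 edges red] = (1/2)^6, and likewise for blue, so P[monochromatic] = 2·(1/2)^6 = 2^{1 − 6} = 1/32.
Summing: E[X] = C(19, 4) · 2^{1 − 6} = 3876 · 1/32 = 969/8.
Numerically: E[X] ≈ 121.1250.

E[X] = C(19,4)·2^(1−C(4,2)) = 969/8 ≈ 121.1250.


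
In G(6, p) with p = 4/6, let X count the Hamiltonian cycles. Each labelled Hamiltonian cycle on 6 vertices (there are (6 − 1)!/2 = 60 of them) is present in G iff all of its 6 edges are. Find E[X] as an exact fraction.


K_6 has (6 − 1)!/2 = 60 labelled Hamiltonian cycles.
For each such Hamiltonian cycle H, let X_H = 1 if all 6 edges of H are present in G. Then P[X_H = 1] = p^{6} = (2/3)^{6} = 64/729.
By linearity: E[X] = Σ_H E[X_H] = 60 · p^{6} = 60 · 64/729 = 1280/243.
Numerically: E[X] ≈ 5.267.

E[X] = 60 · (2/3)^{6} = 1280/243 ≈ 5.267.


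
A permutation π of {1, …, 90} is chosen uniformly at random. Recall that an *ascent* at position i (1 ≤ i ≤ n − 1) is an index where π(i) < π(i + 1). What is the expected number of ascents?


Write X = Σ X_I over i = 1, …, 89, with X_I the indicator of one ascent.
There are 89 indicators.
For each fixed i, the pair (π(i), π(i+1)) is a uniformly random ordered pair of distinct values from {1, …, 90}; by symmetry P[π(i) < π(i+1)] = 1/2.
By linearity: E[X] = 89 · (1/2) = (90 − 1) · (1/2) = 89/2 ≈ 44.5000.

E[X] = 89/2 = 44.5000.


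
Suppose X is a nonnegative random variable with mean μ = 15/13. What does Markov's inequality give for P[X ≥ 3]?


μ = E[X] = 15/13, a = 3.
Markov: P[X ≥ 3] ≤ μ/a = (15/13)/3 = 5/13.
Numerically: ≈ 0.38462.
(Since a = 3 > μ = 1.15385, the bound 5/13 is < 1 and informative.)

P[X ≥ 3] ≤ 5/13 ≈ 0.38462.


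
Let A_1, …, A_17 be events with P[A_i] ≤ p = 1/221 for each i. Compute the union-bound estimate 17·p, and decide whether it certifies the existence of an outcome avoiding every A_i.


Union bound: P[∪_{i=1}^{17} A_i] ≤ Σ_i P[A_i] ≤ 17·p = 17·(1/221) = 1/13.
Numerically: 1/13 ≈ 0.0769.
Is 1/13 < 1? YES.
Since P[∪ A_i] ≤ 1/13 < 1, the complement has P[∩ A_i^c] ≥ 1 − 1/13 = 12/13 > 0, so some outcome avoids every A_i.

17·p = 1/13 ≈ 0.0769; existence CERTIFIED by the union bound.


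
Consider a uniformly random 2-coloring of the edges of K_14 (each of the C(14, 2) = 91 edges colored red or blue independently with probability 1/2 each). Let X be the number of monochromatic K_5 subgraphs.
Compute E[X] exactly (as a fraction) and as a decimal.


Let X = Σ_S X_S over the C(14, 5) = 2002 subsets S of size 5, where X_S = 1 if the K_5 on S is monochromatic.
For a fixed S, the K_5 on S has C(5, 2) = 10 edges. P[all 10 edges red] = (1/2)^10, and likewise for blue, so P[monochromatic] = 2·(1/2)^10 = 2^{1 − 10} = 1/512.
By linearity: E[X] = C(14, 5) · 2^{1 − 10} = 2002 · 1/512 = 1001/256.
Numerically: E[X] ≈ 3.9102.

E[X] = C(14,5)·2^(1−C(5,2)) = 1001/256 ≈ 3.9102.


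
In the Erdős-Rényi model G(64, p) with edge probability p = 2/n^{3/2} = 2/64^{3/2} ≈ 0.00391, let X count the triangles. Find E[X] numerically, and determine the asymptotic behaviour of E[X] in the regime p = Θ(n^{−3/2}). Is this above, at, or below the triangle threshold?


Number of potential triangles: C(64, 3) = 41664.
Each occurs with probability p³ ≈ (0.00391)³ ≈ 5.96046e-08.
By linearity: E[X] = C(64, 3)·p³ ≈ 41664 · 5.96046e-08 ≈ 0.002.
Since α = 3/2 > 1, p = c/n^{3/2} = o(1/n) is below the triangle threshold p ~ 1/n. Asymptotically E[X] ~ (c³/6)·n^{3(1−α)} = (2³/6)·n^{-1.5} → 0, so by Markov's inequality G has no triangles w.h.p.

E[X] ≈ 0.002; in regime p = Θ(1/n^{3/2}) E[X] tends to 0 (below the triangle threshold p ~ 1/n).


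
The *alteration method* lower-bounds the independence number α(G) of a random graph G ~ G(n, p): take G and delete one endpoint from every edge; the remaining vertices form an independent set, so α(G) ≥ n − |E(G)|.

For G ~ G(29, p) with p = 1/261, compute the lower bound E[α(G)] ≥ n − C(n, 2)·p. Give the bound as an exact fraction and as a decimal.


E[|E(G)|] = C(29, 2)·p = 406 · (1/261) = 14/9.
E[α(G)] ≥ n − E[|E(G)|] = 29 − 14/9 = 247/9.
Numerically: ≈ 27.444444.
(This is only a lower bound; the true E[α(G)] may be larger.)

E[α(G)] ≥ 247/9 ≈ 27.444444.


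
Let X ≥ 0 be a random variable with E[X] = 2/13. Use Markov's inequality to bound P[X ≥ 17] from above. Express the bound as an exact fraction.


μ = E[X] = 2/13, a = 17.
Markov: P[X ≥ 17] ≤ μ/a = (2/13)/17 = 2/221.
Numerically: ≈ 0.009.
(Since a = 17 > μ = 0.154, the bound 2/221 is < 1 and informative.)

P[X ≥ 17] ≤ 2/221 ≈ 0.009.


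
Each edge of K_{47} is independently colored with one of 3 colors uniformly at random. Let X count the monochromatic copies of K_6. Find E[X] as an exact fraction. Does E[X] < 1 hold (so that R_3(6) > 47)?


E[X] = C(47, 6) · 3^{1 − 15} = 10737573 · 3^{−14} = 10737573/4782969.
As a reduced fraction: E[X] = 3579191/1594323 ≈ 2.2449598.
Is E[X] < 1? NO.
Since E[X] ≥ 1, the first-moment bound is inconclusive at n = 47; it does NOT by itself certify R_3(6) > 47.

E[X] = 3579191/1594323 ≈ 2.2449598; E[X] ≥ 1; first-moment method inconclusive here.


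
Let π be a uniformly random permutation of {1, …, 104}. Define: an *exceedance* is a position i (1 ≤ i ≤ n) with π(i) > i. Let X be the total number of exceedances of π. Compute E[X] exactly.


Write X = Σ_{i=1}^{104} X_i, where X_i = 1_{π(i) > i}.
For each fixed i, π(i) is uniform over {1, …, 104} (marginal of a uniform permutation), so P[π(i) > i] = (n − i)/n. Summing: Σ_{i=1}^{104} (n − i)/n = (0 + 1 + … + 103)/104 = 104(104 − 1)/(2·104) = (104 − 1)/2.
Hence E[X] = Σ_{i=1}^{104} (104 − i)/104 = 103/2 ≈ 51.5000.

E[X] = 103/2 = 51.5000.


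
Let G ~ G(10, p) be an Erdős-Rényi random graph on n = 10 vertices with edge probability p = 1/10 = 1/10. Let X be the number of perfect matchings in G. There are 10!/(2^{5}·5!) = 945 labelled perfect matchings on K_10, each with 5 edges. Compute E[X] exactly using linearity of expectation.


K_10 has 10!/(2^{5}·5!) = 945 labelled perfect matchings.
For each such perfect matching H, let X_H = 1 if all 5 edges of H are present in G. Then P[X_H = 1] = p^{5} = (1/10)^{5} = 1/100000.
By linearity of expectation: E[X] = Σ_H E[X_H] = 945 · p^{5} = 945 · 1/100000 = 189/20000.
Numerically: E[X] ≈ 0.00945.

E[X] = 945 · (1/10)^{5} = 189/20000 ≈ 0.00945.


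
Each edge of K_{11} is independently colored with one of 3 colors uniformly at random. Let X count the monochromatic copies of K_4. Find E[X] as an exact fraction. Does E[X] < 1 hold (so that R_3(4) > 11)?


E[X] = C(11, 4) · 3^{1 − 6} = 330 · 3^{−5} = 330/243.
As a reduced fraction: E[X] = 110/81 ≈ 1.358.
Is E[X] < 1? NO.
Since E[X] ≥ 1, the first-moment bound is inconclusive at n = 11; it does NOT by itself certify R_3(4) > 11.

E[X] = 110/81 ≈ 1.358; E[X] ≥ 1; first-moment method inconclusive here.


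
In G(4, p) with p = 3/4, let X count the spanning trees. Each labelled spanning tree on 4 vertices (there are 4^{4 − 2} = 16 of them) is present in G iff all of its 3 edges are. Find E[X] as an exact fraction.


K_4 has 4^{4 − 2} = 16 labelled spanning trees.
For each such spanning tree H, let X_H = 1 if all 3 edges of H are present in G. Then P[X_H = 1] = p^{3} = (3/4)^{3} = 27/64.
By linearity of expectation: E[X] = Σ_H E[X_H] = 16 · p^{3} = 16 · 27/64 = 27/4.
Numerically: E[X] ≈ 6.75.

E[X] = 16 · (3/4)^{3} = 27/4 ≈ 6.75.


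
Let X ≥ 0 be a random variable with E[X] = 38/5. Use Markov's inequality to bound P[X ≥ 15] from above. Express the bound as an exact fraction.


μ = E[X] = 38/5, a = 15.
Markov: P[X ≥ 15] ≤ μ/a = (38/5)/15 = 38/75.
Numerically: ≈ 0.50667.
(Since a = 15 > μ = 7.60000, the bound 38/75 is < 1 and informative.)

P[X ≥ 15] ≤ 38/75 ≈ 0.50667.


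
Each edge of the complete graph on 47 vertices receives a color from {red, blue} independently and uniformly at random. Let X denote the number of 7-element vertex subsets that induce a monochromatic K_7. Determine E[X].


Let X = Σ_S X_S over the C(47, 7) = 62891499 subsets S of size 7, where X_S = 1 if the K_7 on S is monochromatic.
For a fixed S, the K_7 on S has C(7, 2) = 21 edges. P[all 21 edges red] = (1/2)^21, and likewise for blue, so P[monochromatic] = 2·(1/2)^21 = 2^{1 − 21} = 1/1048576.
By linearity of expectation: E[X] = C(47, 7) · 2^{1 − 21} = 62891499 · 1/1048576 = 62891499/1048576.
Numerically: E[X] ≈ 59.978007.

E[X] = C(47,7)·2^(1−C(7,2)) = 62891499/1048576 ≈ 59.978007.


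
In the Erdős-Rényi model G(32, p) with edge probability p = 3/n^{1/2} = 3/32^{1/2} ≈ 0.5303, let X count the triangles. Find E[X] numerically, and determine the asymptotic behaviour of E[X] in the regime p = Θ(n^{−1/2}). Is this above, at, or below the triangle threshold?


Number of potential triangles: C(32, 3) = 4960.
Each occurs with probability p³ ≈ (0.5303)³ ≈ 1.491553e-01.
By linearity: E[X] = C(32, 3)·p³ ≈ 4960 · 1.491553e-01 ≈ 739.8105.
Since α = 1/2 < 1, p = c/n^{1/2} ≫ 1/n is above the triangle threshold p ~ 1/n. Asymptotically E[X] ~ (c³/6)·n^{3(1−α)} = (3³/6)·n^{1.5} → ∞; triangles are abundant w.h.p.

E[X] ≈ 739.8105; in regime p = Θ(1/n^{1/2}) E[X] diverges (above the triangle threshold p ~ 1/n).


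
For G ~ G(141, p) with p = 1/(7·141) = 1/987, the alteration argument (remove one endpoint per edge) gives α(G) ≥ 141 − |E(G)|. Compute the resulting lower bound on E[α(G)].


E[|E(G)|] = C(141, 2)·p = 9870 · (1/987) = 10.
E[α(G)] ≥ n − E[|E(G)|] = 141 − 10 = 131.
Numerically: ≈ 131.000000.
(This is only a lower bound; the true E[α(G)] may be larger.)

E[α(G)] ≥ 131 ≈ 131.000000.


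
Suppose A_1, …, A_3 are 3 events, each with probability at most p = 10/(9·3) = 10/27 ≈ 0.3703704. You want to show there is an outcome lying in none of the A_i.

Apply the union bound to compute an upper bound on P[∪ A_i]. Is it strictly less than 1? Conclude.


Union bound: P[∪_{i=1}^{3} A_i] ≤ Σ_i P[A_i] ≤ 3·p = 3·(10/27) = 10/9.
Numerically: 10/9 ≈ 1.1111111.
Is 10/9 < 1? NO.
Since the bound 10/9 is ≥ 1, the union bound is uninformative here; it does NOT by itself certify existence.

3·p = 10/9 ≈ 1.1111111; existence NOT certified by the union bound.


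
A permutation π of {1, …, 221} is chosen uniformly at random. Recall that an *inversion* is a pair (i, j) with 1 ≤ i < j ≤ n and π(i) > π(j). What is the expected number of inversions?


Write X = Σ X_I over the C(221, 2) = 24310 pairs i < j, with X_I the indicator of one inversion.
There are 24310 indicators.
For each fixed pair i < j, the values π(i) and π(j) are two distinct elements of {1, …, 221} in uniformly random order; by symmetry P[π(i) > π(j)] = 1/2.
By linearity: E[X] = 24310 · (1/2) = C(221, 2) · (1/2) = 24310/2 = 12155 ≈ 12155.000.

E[X] = 12155 = 12155.000.


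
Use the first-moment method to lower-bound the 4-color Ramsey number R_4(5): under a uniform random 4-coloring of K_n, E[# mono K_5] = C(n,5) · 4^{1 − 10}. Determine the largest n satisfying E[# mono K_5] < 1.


We need C(n, 5) · 4^{1 − 10} < 1, i.e. C(n, 5) < 4^{10 − 1} = 262144.
Check values of n near the boundary:
  n = 27: C(27, 5) = 80730; 80730 < 262144? YES
  n = 28: C(28, 5) = 98280; 98280 < 262144? YES
  n = 29: C(29, 5) = 118755; 118755 < 262144? YES
  n = 30: C(30, 5) = 142506; 142506 < 262144? YES
  n = 31: C(31, 5) = 169911; 169911 < 262144? YES
  n = 32: C(32, 5) = 201376; 201376 < 262144? YES
  n = 33: C(33, 5) = 237336; 237336 < 262144? YES
  n = 34: C(34, 5) = 278256; 278256 < 262144? NO
  n = 35: C(35, 5) = 324632; 324632 < 262144? NO
The largest n with C(n, 5) < 262144 is n = 33 (where E[X] = 29667/32768 ≈ 0.905365). Hence R_4(5) > 33, i.e. R_4(5) ≥ 34.

Largest n = 33; hence R_4(5) > 33.


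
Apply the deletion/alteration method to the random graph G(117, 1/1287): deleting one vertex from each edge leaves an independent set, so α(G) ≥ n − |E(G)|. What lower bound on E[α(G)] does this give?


E[|E(G)|] = C(117, 2)·p = 6786 · (1/1287) = 58/11.
E[α(G)] ≥ n − E[|E(G)|] = 117 − 58/11 = 1229/11.
Numerically: ≈ 111.727273.
(This is only a lower bound; the true E[α(G)] may be larger.)

E[α(G)] ≥ 1229/11 ≈ 111.727273.


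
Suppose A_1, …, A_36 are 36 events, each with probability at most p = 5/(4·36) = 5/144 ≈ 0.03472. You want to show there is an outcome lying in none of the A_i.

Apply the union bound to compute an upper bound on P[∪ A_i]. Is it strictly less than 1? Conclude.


Union bound: P[∪_{i=1}^{36} A_i] ≤ Σ_i P[A_i] ≤ 36·p = 36·(5/144) = 5/4.
Numerically: 5/4 ≈ 1.25000.
Is 5/4 < 1? NO.
Since the bound 5/4 is ≥ 1, the union bound is uninformative here; it does NOT by itself certify existence.

36·p = 5/4 ≈ 1.25000; existence NOT certified by the union bound.


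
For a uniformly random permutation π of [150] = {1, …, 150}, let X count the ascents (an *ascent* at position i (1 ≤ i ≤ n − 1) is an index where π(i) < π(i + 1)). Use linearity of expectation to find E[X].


Write X = Σ X_I over i = 1, …, 149, with X_I the indicator of one ascent.
There are 149 indicators.
For each fixed i, the pair (π(i), π(i+1)) is a uniformly random ordered pair of distinct values from {1, …, 150}; by symmetry P[π(i) < π(i+1)] = 1/2.
By linearity: E[X] = 149 · (1/2) = (150 − 1) · (1/2) = 149/2 ≈ 74.500.

E[X] = 149/2 = 74.500.


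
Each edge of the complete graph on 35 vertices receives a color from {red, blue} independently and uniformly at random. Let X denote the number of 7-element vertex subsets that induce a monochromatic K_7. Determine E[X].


Let X = Σ_S X_S over the C(35, 7) = 6724520 subsets S of size 7, where X_S = 1 if the K_7 on S is monochromatic.
For a fixed S, the K_7 on S has C(7, 2) = 21 edges. P[all 21 edges red] = (1/2)^21, and likewise for blue, so P[monochromatic] = 2·(1/2)^21 = 2^{1 − 21} = 1/1048576.
By linearity: E[X] = C(35, 7) · 2^{1 − 21} = 6724520 · 1/1048576 = 840565/131072.
Numerically: E[X] ≈ 6.413002.

E[X] = C(35,7)·2^(1−C(7,2)) = 840565/131072 ≈ 6.413002.


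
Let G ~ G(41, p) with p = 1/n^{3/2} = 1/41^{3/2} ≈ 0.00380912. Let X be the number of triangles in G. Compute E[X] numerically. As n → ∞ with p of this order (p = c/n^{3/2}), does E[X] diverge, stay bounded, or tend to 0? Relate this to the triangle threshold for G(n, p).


Number of potential triangles: C(41, 3) = 10660.
Each occurs with probability p³ ≈ (0.00380912)³ ≈ 5.52678595e-08.
By linearity: E[X] = C(41, 3)·p³ ≈ 10660 · 5.52678595e-08 ≈ 0.000589.
Since α = 3/2 > 1, p = c/n^{3/2} = o(1/n) is below the triangle threshold p ~ 1/n. Asymptotically E[X] ~ (c³/6)·n^{3(1−α)} = (1³/6)·n^{-1.5} → 0, so by Markov's inequality G has no triangles w.h.p.

E[X] ≈ 0.000589; in regime p = Θ(1/n^{3/2}) E[X] tends to 0 (below the triangle threshold p ~ 1/n).


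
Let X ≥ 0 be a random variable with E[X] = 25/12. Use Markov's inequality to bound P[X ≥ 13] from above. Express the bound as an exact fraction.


μ = E[X] = 25/12, a = 13.
Markov: P[X ≥ 13] ≤ μ/a = (25/12)/13 = 25/156.
Numerically: ≈ 0.160.
(Since a = 13 > μ = 2.083, the bound 25/156 is < 1 and informative.)

P[X ≥ 13] ≤ 25/156 ≈ 0.160.


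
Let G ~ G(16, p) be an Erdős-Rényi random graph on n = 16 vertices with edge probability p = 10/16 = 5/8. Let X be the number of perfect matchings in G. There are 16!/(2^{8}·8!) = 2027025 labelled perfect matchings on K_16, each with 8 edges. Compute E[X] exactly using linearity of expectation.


K_16 has 16!/(2^{8}·8!) = 2027025 labelled perfect matchings.
For each such perfect matching H, let X_H = 1 if all 8 edges of H are present in G. Then P[X_H = 1] = p^{8} = (5/8)^{8} = 390625/16777216.
By linearity: E[X] = Σ_H E[X_H] = 2027025 · p^{8} = 2027025 · 390625/16777216 = 791806640625/16777216.
Numerically: E[X] ≈ 4.72e+04.

E[X] = 2027025 · (5/8)^{8} = 791806640625/16777216 ≈ 4.72e+04.


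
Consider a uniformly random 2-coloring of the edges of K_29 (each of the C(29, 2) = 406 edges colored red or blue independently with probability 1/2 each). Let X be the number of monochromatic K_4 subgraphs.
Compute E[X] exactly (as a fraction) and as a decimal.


Let X = Σ_S X_S over the C(29, 4) = 23751 subsets S of size 4, where X_S = 1 if the K_4 on S is monochromatic.
For a fixed S, the K_4 on S has C(4, 2) = 6 edges. P[all 6 edges red] = (1/2)^6, and likewise for blue, so P[monochromatic] = 2·(1/2)^6 = 2^{1 − 6} = 1/32.
Summing: E[X] = C(29, 4) · 2^{1 − 6} = 23751 · 1/32 = 23751/32.
Numerically: E[X] ≈ 742.219.

E[X] = C(29,4)·2^(1−C(4,2)) = 23751/32 ≈ 742.219.


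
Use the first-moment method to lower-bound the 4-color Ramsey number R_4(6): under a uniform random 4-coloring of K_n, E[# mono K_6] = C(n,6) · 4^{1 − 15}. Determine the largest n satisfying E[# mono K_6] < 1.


We need C(n, 6) · 4^{1 − 15} < 1, i.e. C(n, 6) < 4^{15 − 1} = 268435456.
Check values of n near the boundary:
  n = 75: C(75, 6) = 201359550; 201359550 < 268435456? YES
  n = 76: C(76, 6) = 218618940; 218618940 < 268435456? YES
  n = 77: C(77, 6) = 237093780; 237093780 < 268435456? YES
  n = 78: C(78, 6) = 256851595; 256851595 < 268435456? YES
  n = 79: C(79, 6) = 277962685; 277962685 < 268435456? NO
  n = 80: C(80, 6) = 300500200; 300500200 < 268435456? NO
The largest n with C(n, 6) < 268435456 is n = 78 (where E[X] = 256851595/268435456 ≈ 0.957). Hence R_4(6) > 78, i.e. R_4(6) ≥ 79.

Largest n = 78; hence R_4(6) > 78.


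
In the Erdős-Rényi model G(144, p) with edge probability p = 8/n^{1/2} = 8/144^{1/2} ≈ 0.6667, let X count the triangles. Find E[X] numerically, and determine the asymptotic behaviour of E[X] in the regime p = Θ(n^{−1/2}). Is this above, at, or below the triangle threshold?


Number of potential triangles: C(144, 3) = 487344.
Each occurs with probability p³ ≈ (0.6667)³ ≈ 2.962963e-01.
By linearity: E[X] = C(144, 3)·p³ ≈ 487344 · 2.962963e-01 ≈ 144398.2222.
Since α = 1/2 < 1, p = c/n^{1/2} ≫ 1/n is above the triangle threshold p ~ 1/n. Asymptotically E[X] ~ (c³/6)·n^{3(1−α)} = (8³/6)·n^{1.5} → ∞; triangles are abundant w.h.p.

E[X] ≈ 144398.2222; in regime p = Θ(1/n^{1/2}) E[X] diverges (above the triangle threshold p ~ 1/n).


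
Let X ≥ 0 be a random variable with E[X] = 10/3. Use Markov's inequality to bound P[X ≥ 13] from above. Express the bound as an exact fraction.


μ = E[X] = 10/3, a = 13.
Markov: P[X ≥ 13] ≤ μ/a = (10/3)/13 = 10/39.
Numerically: ≈ 0.256.
(Since a = 13 > μ = 3.333, the bound 10/39 is < 1 and informative.)

P[X ≥ 13] ≤ 10/39 ≈ 0.256.


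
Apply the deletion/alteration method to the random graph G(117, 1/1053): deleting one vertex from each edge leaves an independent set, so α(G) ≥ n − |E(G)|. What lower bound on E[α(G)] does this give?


E[|E(G)|] = C(117, 2)·p = 6786 · (1/1053) = 58/9.
E[α(G)] ≥ n − E[|E(G)|] = 117 − 58/9 = 995/9.
Numerically: ≈ 110.5556.
(This is only a lower bound; the true E[α(G)] may be larger.)

E[α(G)] ≥ 995/9 ≈ 110.5556.


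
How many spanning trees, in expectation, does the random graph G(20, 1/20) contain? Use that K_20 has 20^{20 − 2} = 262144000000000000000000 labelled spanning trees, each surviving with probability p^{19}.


K_20 has 20^{20 − 2} = 262144000000000000000000 labelled spanning trees.
For each such spanning tree H, let X_H = 1 if all 19 edges of H are present in G. Then P[X_H = 1] = p^{19} = (1/20)^{19} = 1/5242880000000000000000000.
By linearity of expectation: E[X] = Σ_H E[X_H] = 262144000000000000000000 · p^{19} = 262144000000000000000000 · 1/5242880000000000000000000 = 1/20.
Numerically: E[X] ≈ 0.05.

E[X] = 262144000000000000000000 · (1/20)^{19} = 1/20 ≈ 0.05.


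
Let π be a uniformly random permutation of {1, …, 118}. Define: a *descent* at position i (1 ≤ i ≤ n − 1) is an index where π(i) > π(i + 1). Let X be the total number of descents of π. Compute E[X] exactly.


Write X = Σ X_I over i = 1, …, 117, with X_I the indicator of one descent.
There are 117 indicators.
For each fixed i, the pair (π(i), π(i+1)) is a uniformly random ordered pair of distinct values from {1, …, 118}; by symmetry P[π(i) > π(i+1)] = 1/2.
By linearity: E[X] = 117 · (1/2) = (118 − 1) · (1/2) = 117/2 ≈ 58.500000.

E[X] = 117/2 = 58.500000.


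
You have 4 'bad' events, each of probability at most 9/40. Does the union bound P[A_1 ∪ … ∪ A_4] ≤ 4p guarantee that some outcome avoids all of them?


Union bound: P[∪_{i=1}^{4} A_i] ≤ Σ_i P[A_i] ≤ 4·p = 4·(9/40) = 9/10.
Numerically: 9/10 ≈ 0.9000.
Is 9/10 < 1? YES.
Since P[∪ A_i] ≤ 9/10 < 1, the complement has P[∩ A_i^c] ≥ 1 − 9/10 = 1/10 > 0, so some outcome avoids every A_i.

4·p = 9/10 ≈ 0.9000; existence CERTIFIED by the union bound.


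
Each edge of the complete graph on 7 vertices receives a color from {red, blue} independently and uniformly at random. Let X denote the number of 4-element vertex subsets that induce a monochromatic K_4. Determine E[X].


Let X = Σ_S X_S over the C(7, 4) = 35 subsets S of size 4, where X_S = 1 if the K_4 on S is monochromatic.
For a fixed S, the K_4 on S has C(4, 2) = 6 edges. P[all 6 edges red] = (1/2)^6, and likewise for blue, so P[monochromatic] = 2·(1/2)^6 = 2^{1 − 6} = 1/32.
By linearity: E[X] = C(7, 4) · 2^{1 − 6} = 35 · 1/32 = 35/32.
Numerically: E[X] ≈ 1.093750.

E[X] = C(7,4)·2^(1−C(4,2)) = 35/32 ≈ 1.093750.


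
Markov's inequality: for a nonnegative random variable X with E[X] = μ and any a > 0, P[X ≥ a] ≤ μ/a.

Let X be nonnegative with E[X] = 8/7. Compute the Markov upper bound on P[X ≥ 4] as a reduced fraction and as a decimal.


μ = E[X] = 8/7, a = 4.
Markov: P[X ≥ 4] ≤ μ/a = (8/7)/4 = 2/7.
Numerically: ≈ 0.2857.
(Since a = 4 > μ = 1.1429, the bound 2/7 is < 1 and informative.)

P[X ≥ 4] ≤ 2/7 ≈ 0.2857.


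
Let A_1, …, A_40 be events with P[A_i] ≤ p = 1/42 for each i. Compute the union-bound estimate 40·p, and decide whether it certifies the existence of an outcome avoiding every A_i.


Union bound: P[∪_{i=1}^{40} A_i] ≤ Σ_i P[A_i] ≤ 40·p = 40·(1/42) = 20/21.
Numerically: 20/21 ≈ 0.952.
Is 20/21 < 1? YES.
Since P[∪ A_i] ≤ 20/21 < 1, the complement has P[∩ A_i^c] ≥ 1 − 20/21 = 1/21 > 0, so some outcome avoids every A_i.

40·p = 20/21 ≈ 0.952; existence CERTIFIED by the union bound.


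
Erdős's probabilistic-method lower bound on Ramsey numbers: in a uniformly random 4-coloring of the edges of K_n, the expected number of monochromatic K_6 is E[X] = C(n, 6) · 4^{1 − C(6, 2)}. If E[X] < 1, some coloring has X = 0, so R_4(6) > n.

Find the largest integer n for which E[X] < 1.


We need C(n, 6) · 4^{1 − 15} < 1, i.e. C(n, 6) < 4^{15 − 1} = 268435456.
Check values of n near the boundary:
  n = 75: C(75, 6) = 201359550; 201359550 < 268435456? YES
  n = 76: C(76, 6) = 218618940; 218618940 < 268435456? YES
  n = 77: C(77, 6) = 237093780; 237093780 < 268435456? YES
  n = 78: C(78, 6) = 256851595; 256851595 < 268435456? YES
  n = 79: C(79, 6) = 277962685; 277962685 < 268435456? NO
  n = 80: C(80, 6) = 300500200; 300500200 < 268435456? NO
The largest n with C(n, 6) < 268435456 is n = 78 (where E[X] = 256851595/268435456 ≈ 0.9568). Hence R_4(6) > 78, i.e. R_4(6) ≥ 79.

Largest n = 78; hence R_4(6) > 78.


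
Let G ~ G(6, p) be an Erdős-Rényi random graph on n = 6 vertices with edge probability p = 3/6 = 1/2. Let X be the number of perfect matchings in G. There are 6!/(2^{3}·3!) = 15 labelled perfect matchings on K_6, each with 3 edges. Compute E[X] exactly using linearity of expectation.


K_6 has 6!/(2^{3}·3!) = 15 labelled perfect matchings.
For each such perfect matching H, let X_H = 1 if all 3 edges of H are present in G. Then P[X_H = 1] = p^{3} = (1/2)^{3} = 1/8.
By linearity of expectation: E[X] = Σ_H E[X_H] = 15 · p^{3} = 15 · 1/8 = 15/8.
Numerically: E[X] ≈ 1.875.

E[X] = 15 · (1/2)^{3} = 15/8 ≈ 1.875.


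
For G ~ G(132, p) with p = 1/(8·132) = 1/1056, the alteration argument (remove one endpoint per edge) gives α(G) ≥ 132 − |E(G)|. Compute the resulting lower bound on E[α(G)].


E[|E(G)|] = C(132, 2)·p = 8646 · (1/1056) = 131/16.
E[α(G)] ≥ n − E[|E(G)|] = 132 − 131/16 = 1981/16.
Numerically: ≈ 123.8125.
(This is only a lower bound; the true E[α(G)] may be larger.)

E[α(G)] ≥ 1981/16 ≈ 123.8125.


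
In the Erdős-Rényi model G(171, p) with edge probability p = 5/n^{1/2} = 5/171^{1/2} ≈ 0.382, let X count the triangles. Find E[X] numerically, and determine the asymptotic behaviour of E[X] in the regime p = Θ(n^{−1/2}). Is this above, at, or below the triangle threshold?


Number of potential triangles: C(171, 3) = 818805.
Each occurs with probability p³ ≈ (0.382)³ ≈ 5.59005e-02.
By linearity: E[X] = C(171, 3)·p³ ≈ 818805 · 5.59005e-02 ≈ 45771.625.
Since α = 1/2 < 1, p = c/n^{1/2} ≫ 1/n is above the triangle threshold p ~ 1/n. Asymptotically E[X] ~ (c³/6)·n^{3(1−α)} = (5³/6)·n^{1.5} → ∞; triangles are abundant w.h.p.

E[X] ≈ 45771.625; in regime p = Θ(1/n^{1/2}) E[X] diverges (above the triangle threshold p ~ 1/n).


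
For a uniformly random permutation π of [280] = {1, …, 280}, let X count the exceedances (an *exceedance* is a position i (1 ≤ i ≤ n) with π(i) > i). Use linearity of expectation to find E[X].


Write X = Σ_{i=1}^{280} X_i, where X_i = 1_{π(i) > i}.
For each fixed i, π(i) is uniform over {1, …, 280} (marginal of a uniform permutation), so P[π(i) > i] = (n − i)/n. Summing: Σ_{i=1}^{280} (n − i)/n = (0 + 1 + … + 279)/280 = 280(280 − 1)/(2·280) = (280 − 1)/2.
Hence E[X] = Σ_{i=1}^{280} (280 − i)/280 = 279/2 ≈ 139.500.

E[X] = 279/2 = 139.500.


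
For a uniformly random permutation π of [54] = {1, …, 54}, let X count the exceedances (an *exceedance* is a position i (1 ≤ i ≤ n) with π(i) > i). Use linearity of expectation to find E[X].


Write X = Σ_{i=1}^{54} X_i, where X_i = 1_{π(i) > i}.
For each fixed i, π(i) is uniform over {1, …, 54} (marginal of a uniform permutation), so P[π(i) > i] = (n − i)/n. Summing: Σ_{i=1}^{54} (n − i)/n = (0 + 1 + … + 53)/54 = 54(54 − 1)/(2·54) = (54 − 1)/2.
Hence E[X] = Σ_{i=1}^{54} (54 − i)/54 = 53/2 ≈ 26.500.

E[X] = 53/2 = 26.500.


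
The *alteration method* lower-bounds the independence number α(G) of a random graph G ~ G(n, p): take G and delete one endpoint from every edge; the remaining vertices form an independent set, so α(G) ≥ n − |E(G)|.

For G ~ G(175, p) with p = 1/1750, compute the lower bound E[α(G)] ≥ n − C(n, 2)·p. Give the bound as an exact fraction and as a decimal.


E[|E(G)|] = C(175, 2)·p = 15225 · (1/1750) = 87/10.
E[α(G)] ≥ n − E[|E(G)|] = 175 − 87/10 = 1663/10.
Numerically: ≈ 166.3000.
(This is only a lower bound; the true E[α(G)] may be larger.)

E[α(G)] ≥ 1663/10 ≈ 166.3000.


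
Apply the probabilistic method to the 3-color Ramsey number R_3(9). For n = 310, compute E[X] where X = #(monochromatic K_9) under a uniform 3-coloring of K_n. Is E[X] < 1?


E[X] = C(310, 9) · 3^{1 − 36} = 64802334749614660 · 3^{−35} = 64802334749614660/50031545098999707.
As a reduced fraction: E[X] = 64802334749614660/50031545098999707 ≈ 1.295230.
Is E[X] < 1? NO.
Since E[X] ≥ 1, the first-moment bound is inconclusive at n = 310; it does NOT by itself certify R_3(9) > 310.

E[X] = 64802334749614660/50031545098999707 ≈ 1.295230; E[X] ≥ 1; first-moment method inconclusive here.


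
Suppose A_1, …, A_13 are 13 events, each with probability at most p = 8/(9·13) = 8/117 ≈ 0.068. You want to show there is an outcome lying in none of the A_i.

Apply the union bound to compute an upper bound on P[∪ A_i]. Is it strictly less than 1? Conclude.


Union bound: P[∪_{i=1}^{13} A_i] ≤ Σ_i P[A_i] ≤ 13·p = 13·(8/117) = 8/9.
Numerically: 8/9 ≈ 0.889.
Is 8/9 < 1? YES.
Since P[∪ A_i] ≤ 8/9 < 1, the complement has P[∩ A_i^c] ≥ 1 − 8/9 = 1/9 > 0, so some outcome avoids every A_i.

13·p = 8/9 ≈ 0.889; existence CERTIFIED by the union bound.


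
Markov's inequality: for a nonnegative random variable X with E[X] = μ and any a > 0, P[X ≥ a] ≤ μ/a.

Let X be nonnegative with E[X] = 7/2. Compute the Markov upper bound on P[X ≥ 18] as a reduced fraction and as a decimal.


μ = E[X] = 7/2, a = 18.
Markov: P[X ≥ 18] ≤ μ/a = (7/2)/18 = 7/36.
Numerically: ≈ 0.19444.
(Since a = 18 > μ = 3.50000, the bound 7/36 is < 1 and informative.)

P[X ≥ 18] ≤ 7/36 ≈ 0.19444.


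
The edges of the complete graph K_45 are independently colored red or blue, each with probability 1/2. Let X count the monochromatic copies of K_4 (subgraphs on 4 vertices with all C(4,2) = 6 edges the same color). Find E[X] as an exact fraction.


Let X = Σ_S X_S over the C(45, 4) = 148995 subsets S of size 4, where X_S = 1 if the K_4 on S is monochromatic.
For a fixed S, the K_4 on S has C(4, 2) = 6 edges. P[all 6 edges red] = (1/2)^6, and likewise for blue, so P[monochromatic] = 2·(1/2)^6 = 2^{1 − 6} = 1/32.
Summing: E[X] = C(45, 4) · 2^{1 − 6} = 148995 · 1/32 = 148995/32.
Numerically: E[X] ≈ 4656.093750.

E[X] = C(45,4)·2^(1−C(4,2)) = 148995/32 ≈ 4656.093750.


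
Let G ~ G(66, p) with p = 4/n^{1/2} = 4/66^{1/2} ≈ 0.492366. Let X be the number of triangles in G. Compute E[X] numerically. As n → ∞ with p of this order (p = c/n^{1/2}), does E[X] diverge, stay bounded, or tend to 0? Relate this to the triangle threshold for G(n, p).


Number of potential triangles: C(66, 3) = 45760.
Each occurs with probability p³ ≈ (0.492366)³ ≈ 1.19361446e-01.
By linearity: E[X] = C(66, 3)·p³ ≈ 45760 · 1.19361446e-01 ≈ 5461.979760.
Since α = 1/2 < 1, p = c/n^{1/2} ≫ 1/n is above the triangle threshold p ~ 1/n. Asymptotically E[X] ~ (c³/6)·n^{3(1−α)} = (4³/6)·n^{1.5} → ∞; triangles are abundant w.h.p.

E[X] ≈ 5461.979760; in regime p = Θ(1/n^{1/2}) E[X] diverges (above the triangle threshold p ~ 1/n).


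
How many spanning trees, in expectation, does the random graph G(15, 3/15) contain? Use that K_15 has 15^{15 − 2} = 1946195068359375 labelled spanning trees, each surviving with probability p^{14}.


K_15 has 15^{15 − 2} = 1946195068359375 labelled spanning trees.
For each such spanning tree H, let X_H = 1 if all 14 edges of H are present in G. Then P[X_H = 1] = p^{14} = (1/5)^{14} = 1/6103515625.
Summing the indicators: E[X] = Σ_H E[X_H] = 1946195068359375 · p^{14} = 1946195068359375 · 1/6103515625 = 1594323/5.
Numerically: E[X] ≈ 3.19e+05.

E[X] = 1946195068359375 · (1/5)^{14} = 1594323/5 ≈ 3.19e+05.


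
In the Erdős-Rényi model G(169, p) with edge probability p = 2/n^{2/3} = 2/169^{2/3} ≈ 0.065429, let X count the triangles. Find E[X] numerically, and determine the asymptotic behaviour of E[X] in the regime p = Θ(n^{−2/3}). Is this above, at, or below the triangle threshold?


Number of potential triangles: C(169, 3) = 790244.
Each occurs with probability p³ ≈ (0.065429)³ ≈ 2.8010224e-04.
By linearity: E[X] = C(169, 3)·p³ ≈ 790244 · 2.8010224e-04 ≈ 221.34911.
Since α = 2/3 < 1, p = c/n^{2/3} ≫ 1/n is above the triangle threshold p ~ 1/n. Asymptotically E[X] ~ (c³/6)·n^{3(1−α)} = (2³/6)·n^{1} → ∞; triangles are abundant w.h.p.

E[X] ≈ 221.34911; in regime p = Θ(1/n^{2/3}) E[X] diverges (above the triangle threshold p ~ 1/n).


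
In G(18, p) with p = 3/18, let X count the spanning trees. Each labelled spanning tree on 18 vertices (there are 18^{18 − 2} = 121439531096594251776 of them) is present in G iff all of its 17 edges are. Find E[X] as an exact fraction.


K_18 has 18^{18 − 2} = 121439531096594251776 labelled spanning trees.
For each such spanning tree H, let X_H = 1 if all 17 edges of H are present in G. Then P[X_H = 1] = p^{17} = (1/6)^{17} = 1/16926659444736.
By linearity: E[X] = Σ_H E[X_H] = 121439531096594251776 · p^{17} = 121439531096594251776 · 1/16926659444736 = 14348907/2.
Numerically: E[X] ≈ 7.1745e+06.

E[X] = 121439531096594251776 · (1/6)^{17} = 14348907/2 ≈ 7.1745e+06.


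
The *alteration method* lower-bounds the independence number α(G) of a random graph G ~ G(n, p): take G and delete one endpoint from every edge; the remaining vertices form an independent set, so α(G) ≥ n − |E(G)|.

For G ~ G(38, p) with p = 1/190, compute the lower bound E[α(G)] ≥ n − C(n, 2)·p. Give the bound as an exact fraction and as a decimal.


E[|E(G)|] = C(38, 2)·p = 703 · (1/190) = 37/10.
E[α(G)] ≥ n − E[|E(G)|] = 38 − 37/10 = 343/10.
Numerically: ≈ 34.300.
(This is only a lower bound; the true E[α(G)] may be larger.)

E[α(G)] ≥ 343/10 ≈ 34.300.
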